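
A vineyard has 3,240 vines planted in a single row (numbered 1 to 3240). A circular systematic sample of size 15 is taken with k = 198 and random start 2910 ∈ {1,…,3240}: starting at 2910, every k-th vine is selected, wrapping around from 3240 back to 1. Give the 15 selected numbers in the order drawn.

2910, 3108, 66, 264, 462, 660, 858, 1056, 1254, 1452, 1650, 1848, 2046, 2244, 2442

Selection 1: 2910
Selection 2: 2910 + 198 = 3108
Selection 3: 3108 + 198 = 3306 → 3306 − 3240 = 66
Selection 4: 66 + 198 = 264
Selection 5: 264 + 198 = 462
Selection 6: 462 + 198 = 660
Selection 7: 660 + 198 = 858
Selection 8: 858 + 198 = 1056
Selection 9: 1056 + 198 = 1254
Selection 10: 1254 + 198 = 1452
Selection 11: 1452 + 198 = 1650
Selection 12: 1650 + 198 = 1848
Selection 13: 1848 + 198 = 2046
Selection 14: 2046 + 198 = 2244
Selection 15: 2244 + 198 = 2442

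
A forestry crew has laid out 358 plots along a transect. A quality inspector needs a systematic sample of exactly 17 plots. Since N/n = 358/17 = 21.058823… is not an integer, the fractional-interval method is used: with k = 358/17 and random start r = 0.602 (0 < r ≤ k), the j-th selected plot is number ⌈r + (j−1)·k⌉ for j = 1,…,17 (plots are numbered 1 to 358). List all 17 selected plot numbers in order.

1, 22, 43, 64, 85, 106, 127, 149, 170, 191, 212, 233, 254, 275, 296, 317, 338

j=1: r + 0k = 0.602 → ⌈·⌉ = 1
j=2: r + 1k = 21.660823… → ⌈·⌉ = 22
j=3: r + 2k = 42.719647… → ⌈·⌉ = 43
j=4: r + 3k = 63.778470… → ⌈·⌉ = 64
j=5: r + 4k = 84.837294… → ⌈·⌉ = 85
j=6: r + 5k = 105.896117… → ⌈·⌉ = 106
j=7: r + 6k = 126.954941… → ⌈·⌉ = 127
j=8: r + 7k = 148.013764… → ⌈·⌉ = 149
j=9: r + 8k = 169.072588… → ⌈·⌉ = 170
j=10: r + 9k = 190.131411… → ⌈·⌉ = 191
j=11: r + 10k = 211.190235… → ⌈·⌉ = 212
j=12: r + 11k = 232.249058… → ⌈·⌉ = 233
j=13: r + 12k = 253.307882… → ⌈·⌉ = 254
j=14: r + 13k = 274.366705… → ⌈·⌉ = 275
j=15: r + 14k = 295.425529… → ⌈·⌉ = 296
j=16: r + 15k = 316.484352… → ⌈·⌉ = 317
j=17: r + 16k = 337.543176… → ⌈·⌉ = 338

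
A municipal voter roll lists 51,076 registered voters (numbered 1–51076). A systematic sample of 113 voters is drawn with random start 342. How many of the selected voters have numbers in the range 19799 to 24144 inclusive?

k = 51076/113 = 452
First selection ≥ 19799: 342 + ⌈(19799−342)/452⌉·452 = 342 + 44×452 = 20230
Last selection ≤ 24144: 342 + ⌊(24144−342)/452⌋·452 = 342 + 52×452 = 23846
Count = 52 − 44 + 1 = 9

9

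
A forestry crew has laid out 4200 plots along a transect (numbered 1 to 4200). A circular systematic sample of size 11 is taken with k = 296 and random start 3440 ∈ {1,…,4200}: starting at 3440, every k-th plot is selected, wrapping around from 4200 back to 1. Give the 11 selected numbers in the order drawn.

3440, 3736, 4032, 128, 424, 720, 1016, 1312, 1608, 1904, 2200

Selection 1: 3440
Selection 2: 3440 + 296 = 3736
Selection 3: 3736 + 296 = 4032
Selection 4: 4032 + 296 = 4328 → 4328 − 4200 = 128
Selection 5: 128 + 296 = 424
Selection 6: 424 + 296 = 720
Selection 7: 720 + 296 = 1016
Selection 8: 1016 + 296 = 1312
Selection 9: 1312 + 296 = 1608
Selection 10: 1608 + 296 = 1904
Selection 11: 1904 + 296 = 2200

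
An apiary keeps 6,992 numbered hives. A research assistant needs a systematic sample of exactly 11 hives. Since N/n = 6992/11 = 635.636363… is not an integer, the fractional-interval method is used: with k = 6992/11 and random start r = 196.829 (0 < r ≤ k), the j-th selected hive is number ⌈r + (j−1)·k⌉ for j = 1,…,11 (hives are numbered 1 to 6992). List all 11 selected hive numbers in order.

j=1: r + 0k = 196.829 → ⌈·⌉ = 197
j=2: r + 1k = 832.465363… → ⌈·⌉ = 833
j=3: r + 2k = 1468.101727… → ⌈·⌉ = 1469
j=4: r + 3k = 2103.738090… → ⌈·⌉ = 2104
j=5: r + 4k = 2739.374454… → ⌈·⌉ = 2740
j=6: r + 5k = 3375.010818… → ⌈·⌉ = 3376
j=7: r + 6k = 4010.647181… → ⌈·⌉ = 4011
j=8: r + 7k = 4646.283545… → ⌈·⌉ = 4647
j=9: r + 8k = 5281.919909… → ⌈·⌉ = 5282
j=10: r + 9k = 5917.556272… → ⌈·⌉ = 5918
j=11: r + 10k = 6553.192636… → ⌈·⌉ = 6554

197, 833, 1469, 2104, 2740, 3376, 4011, 4647, 5282, 5918, 6554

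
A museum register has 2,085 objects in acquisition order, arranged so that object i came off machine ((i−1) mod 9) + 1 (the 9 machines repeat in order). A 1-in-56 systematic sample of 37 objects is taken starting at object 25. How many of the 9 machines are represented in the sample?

Consecutive selections differ by k = 56, so their machine numbers differ by 56 mod 9 = 2.
gcd(56, 9) = 1, so the sample visits 9/1 = 9 distinct residues mod 9.
Start 25 is machine 7; the machines hit are 1, 2, 3, 4, 5, 6, 7, 8, 9.

9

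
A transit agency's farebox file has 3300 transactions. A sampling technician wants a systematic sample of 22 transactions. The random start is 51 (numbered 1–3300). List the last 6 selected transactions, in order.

2451, 2601, 2751, 2901, 3051, 3201

k = N/n = 3300/22 = 150
17th selection = 51 + 16×150 = 2451
18th: 2451 + 150 = 2601
19th: 2601 + 150 = 2751
20th: 2751 + 150 = 2901
21st: 2901 + 150 = 3051
22nd: 3051 + 150 = 3201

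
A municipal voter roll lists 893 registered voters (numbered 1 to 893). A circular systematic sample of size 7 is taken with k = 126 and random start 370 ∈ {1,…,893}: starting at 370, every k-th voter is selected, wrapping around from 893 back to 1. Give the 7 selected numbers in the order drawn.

370, 496, 622, 748, 874, 107, 233

Selection 1: 370
Selection 2: 370 + 126 = 496
Selection 3: 496 + 126 = 622
Selection 4: 622 + 126 = 748
Selection 5: 748 + 126 = 874
Selection 6: 874 + 126 = 1000 → 1000 − 893 = 107
Selection 7: 107 + 126 = 233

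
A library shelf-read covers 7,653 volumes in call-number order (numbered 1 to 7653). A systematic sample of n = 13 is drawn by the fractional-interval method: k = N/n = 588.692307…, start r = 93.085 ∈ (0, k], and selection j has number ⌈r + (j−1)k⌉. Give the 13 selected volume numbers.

94, 682, 1271, 1860, 2448, 3037, 3626, 4214, 4803, 5392, 5981, 6569, 7158

j=1: r + 0k = 93.085 → ⌈·⌉ = 94
j=2: r + 1k = 681.777307… → ⌈·⌉ = 682
j=3: r + 2k = 1270.469615… → ⌈·⌉ = 1271
j=4: r + 3k = 1859.161923… → ⌈·⌉ = 1860
j=5: r + 4k = 2447.854230… → ⌈·⌉ = 2448
j=6: r + 5k = 3036.546538… → ⌈·⌉ = 3037
j=7: r + 6k = 3625.238846… → ⌈·⌉ = 3626
j=8: r + 7k = 4213.931153… → ⌈·⌉ = 4214
j=9: r + 8k = 4802.623461… → ⌈·⌉ = 4803
j=10: r + 9k = 5391.315769… → ⌈·⌉ = 5392
j=11: r + 10k = 5980.008076… → ⌈·⌉ = 5981
j=12: r + 11k = 6568.700384… → ⌈·⌉ = 6569
j=13: r + 12k = 7157.392692… → ⌈·⌉ = 7158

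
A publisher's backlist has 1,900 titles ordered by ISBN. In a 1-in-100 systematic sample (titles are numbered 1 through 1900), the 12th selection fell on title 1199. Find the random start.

99

k = 100
r = 1199 − (12−1)×100 = 1199 − 1100 = 99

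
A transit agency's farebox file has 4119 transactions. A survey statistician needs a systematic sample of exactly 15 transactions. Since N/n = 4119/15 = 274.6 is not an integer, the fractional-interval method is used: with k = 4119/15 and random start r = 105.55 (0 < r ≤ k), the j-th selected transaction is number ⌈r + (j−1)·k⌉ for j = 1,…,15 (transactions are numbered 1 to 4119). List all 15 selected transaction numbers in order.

j=1: r + 0k = 105.55 → ⌈·⌉ = 106
j=2: r + 1k = 380.15 → ⌈·⌉ = 381
j=3: r + 2k = 654.75 → ⌈·⌉ = 655
j=4: r + 3k = 929.35 → ⌈·⌉ = 930
j=5: r + 4k = 1203.95 → ⌈·⌉ = 1204
j=6: r + 5k = 1478.55 → ⌈·⌉ = 1479
j=7: r + 6k = 1753.15 → ⌈·⌉ = 1754
j=8: r + 7k = 2027.75 → ⌈·⌉ = 2028
j=9: r + 8k = 2302.35 → ⌈·⌉ = 2303
j=10: r + 9k = 2576.95 → ⌈·⌉ = 2577
j=11: r + 10k = 2851.55 → ⌈·⌉ = 2852
j=12: r + 11k = 3126.15 → ⌈·⌉ = 3127
j=13: r + 12k = 3400.75 → ⌈·⌉ = 3401
j=14: r + 13k = 3675.35 → ⌈·⌉ = 3676
j=15: r + 14k = 3949.95 → ⌈·⌉ = 3950

106, 381, 655, 930, 1204, 1479, 1754, 2028, 2303, 2577, 2852, 3127, 3401, 3676, 3950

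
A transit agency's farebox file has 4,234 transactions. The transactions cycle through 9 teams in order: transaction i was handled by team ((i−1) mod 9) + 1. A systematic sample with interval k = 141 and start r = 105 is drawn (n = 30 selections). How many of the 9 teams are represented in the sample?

Consecutive selections differ by k = 141, so their team numbers differ by 141 mod 9 = 6.
gcd(141, 9) = 3, so the sample visits 9/3 = 3 distinct residues mod 9.
Start 105 is team 6; the teams hit are 3, 6, 9.

3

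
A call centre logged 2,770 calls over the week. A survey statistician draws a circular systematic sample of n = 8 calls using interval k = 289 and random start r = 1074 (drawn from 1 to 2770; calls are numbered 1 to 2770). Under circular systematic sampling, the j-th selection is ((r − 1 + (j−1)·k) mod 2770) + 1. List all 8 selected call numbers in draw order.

Selection 1: 1074
Selection 2: 1074 + 289 = 1363
Selection 3: 1363 + 289 = 1652
Selection 4: 1652 + 289 = 1941
Selection 5: 1941 + 289 = 2230
Selection 6: 2230 + 289 = 2519
Selection 7: 2519 + 289 = 2808 → 2808 − 2770 = 38
Selection 8: 38 + 289 = 327

1074, 1363, 1652, 1941, 2230, 2519, 38, 327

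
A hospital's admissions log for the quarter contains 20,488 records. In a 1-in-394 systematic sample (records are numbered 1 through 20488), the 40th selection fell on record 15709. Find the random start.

343

k = 394
r = 15709 − (40−1)×394 = 15709 − 15366 = 343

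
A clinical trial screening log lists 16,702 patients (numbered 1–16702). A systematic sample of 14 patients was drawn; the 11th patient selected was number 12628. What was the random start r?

k = 16702/14 = 1193
r = 12628 − (11−1)×1193 = 12628 − 11930 = 698

698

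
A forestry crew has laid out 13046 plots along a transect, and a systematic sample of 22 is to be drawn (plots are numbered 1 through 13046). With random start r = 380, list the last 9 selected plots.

8089, 8682, 9275, 9868, 10461, 11054, 11647, 12240, 12833

k = N/n = 13046/22 = 593
14th selection = 380 + 13×593 = 8089
15th: 8089 + 593 = 8682
16th: 8682 + 593 = 9275
17th: 9275 + 593 = 9868
18th: 9868 + 593 = 10461
19th: 10461 + 593 = 11054
20th: 11054 + 593 = 11647
21st: 11647 + 593 = 12240
22nd: 12240 + 593 = 12833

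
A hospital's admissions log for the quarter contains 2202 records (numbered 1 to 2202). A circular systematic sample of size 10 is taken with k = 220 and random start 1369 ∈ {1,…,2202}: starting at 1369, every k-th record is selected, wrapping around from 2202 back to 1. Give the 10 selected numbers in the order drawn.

1369, 1589, 1809, 2029, 47, 267, 487, 707, 927, 1147

Selection 1: 1369
Selection 2: 1369 + 220 = 1589
Selection 3: 1589 + 220 = 1809
Selection 4: 1809 + 220 = 2029
Selection 5: 2029 + 220 = 2249 → 2249 − 2202 = 47
Selection 6: 47 + 220 = 267
Selection 7: 267 + 220 = 487
Selection 8: 487 + 220 = 707
Selection 9: 707 + 220 = 927
Selection 10: 927 + 220 = 1147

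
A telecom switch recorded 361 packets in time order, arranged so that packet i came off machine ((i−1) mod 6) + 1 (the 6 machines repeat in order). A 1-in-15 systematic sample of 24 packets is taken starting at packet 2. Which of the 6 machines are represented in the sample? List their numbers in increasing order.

Consecutive selections differ by k = 15, so their machine numbers differ by 15 mod 6 = 3.
gcd(15, 6) = 3, so the sample visits 6/3 = 2 distinct residues mod 6.
Start 2 is machine 2; the machines hit are 2, 5.

2, 5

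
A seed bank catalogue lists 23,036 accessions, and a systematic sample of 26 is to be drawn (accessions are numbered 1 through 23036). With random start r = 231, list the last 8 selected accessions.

k = N/n = 23036/26 = 886
19th selection = 231 + 18×886 = 16179
20th: 16179 + 886 = 17065
21st: 17065 + 886 = 17951
22nd: 17951 + 886 = 18837
23rd: 18837 + 886 = 19723
24th: 19723 + 886 = 20609
25th: 20609 + 886 = 21495
26th: 21495 + 886 = 22381

16179, 17065, 17951, 18837, 19723, 20609, 21495, 22381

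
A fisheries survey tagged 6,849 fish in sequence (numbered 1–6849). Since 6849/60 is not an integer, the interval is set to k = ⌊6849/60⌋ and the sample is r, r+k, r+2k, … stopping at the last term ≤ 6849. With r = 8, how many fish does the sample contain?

61

k = ⌊6849/60⌋ = 114
Achieved size = ⌊(6849 − 8)/114⌋ + 1 = ⌊6841/114⌋ + 1 = 60 + 1 = 61
(last selection: 8 + 60×114 = 6848 ≤ 6849; next would be 6962 > 6849)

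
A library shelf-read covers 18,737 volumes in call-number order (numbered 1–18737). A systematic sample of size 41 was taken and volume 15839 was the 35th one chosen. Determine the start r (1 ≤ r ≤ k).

k = 18737/41 = 457
r = 15839 − (35−1)×457 = 15839 − 15538 = 301

301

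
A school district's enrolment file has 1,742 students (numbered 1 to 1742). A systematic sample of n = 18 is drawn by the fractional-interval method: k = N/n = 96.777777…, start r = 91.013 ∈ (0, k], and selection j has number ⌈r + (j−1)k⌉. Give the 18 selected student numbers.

j=1: r + 0k = 91.013 → ⌈·⌉ = 92
j=2: r + 1k = 187.790777… → ⌈·⌉ = 188
j=3: r + 2k = 284.568555… → ⌈·⌉ = 285
j=4: r + 3k = 381.346333… → ⌈·⌉ = 382
j=5: r + 4k = 478.124111… → ⌈·⌉ = 479
j=6: r + 5k = 574.901888… → ⌈·⌉ = 575
j=7: r + 6k = 671.679666… → ⌈·⌉ = 672
j=8: r + 7k = 768.457444… → ⌈·⌉ = 769
j=9: r + 8k = 865.235222… → ⌈·⌉ = 866
j=10: r + 9k = 962.013 → ⌈·⌉ = 963
j=11: r + 10k = 1058.790777… → ⌈·⌉ = 1059
j=12: r + 11k = 1155.568555… → ⌈·⌉ = 1156
j=13: r + 12k = 1252.346333… → ⌈·⌉ = 1253
j=14: r + 13k = 1349.124111… → ⌈·⌉ = 1350
j=15: r + 14k = 1445.901888… → ⌈·⌉ = 1446
j=16: r + 15k = 1542.679666… → ⌈·⌉ = 1543
j=17: r + 16k = 1639.457444… → ⌈·⌉ = 1640
j=18: r + 17k = 1736.235222… → ⌈·⌉ = 1737

92, 188, 285, 382, 479, 575, 672, 769, 866, 963, 1059, 1156, 1253, 1350, 1446, 1543, 1640, 1737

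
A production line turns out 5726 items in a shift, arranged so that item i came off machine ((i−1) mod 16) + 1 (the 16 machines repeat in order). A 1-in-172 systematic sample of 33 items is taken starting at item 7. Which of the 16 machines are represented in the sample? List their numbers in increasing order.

3, 7, 11, 15

Consecutive selections differ by k = 172, so their machine numbers differ by 172 mod 16 = 12.
gcd(172, 16) = 4, so the sample visits 16/4 = 4 distinct residues mod 16.
Start 7 is machine 7; the machines hit are 3, 7, 11, 15.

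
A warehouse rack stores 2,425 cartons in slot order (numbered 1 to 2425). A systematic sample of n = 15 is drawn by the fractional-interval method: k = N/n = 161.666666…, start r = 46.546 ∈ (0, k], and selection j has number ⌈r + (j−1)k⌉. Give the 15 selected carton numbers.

47, 209, 370, 532, 694, 855, 1017, 1179, 1340, 1502, 1664, 1825, 1987, 2149, 2310

j=1: r + 0k = 46.546 → ⌈·⌉ = 47
j=2: r + 1k = 208.212666… → ⌈·⌉ = 209
j=3: r + 2k = 369.879333… → ⌈·⌉ = 370
j=4: r + 3k = 531.546 → ⌈·⌉ = 532
j=5: r + 4k = 693.212666… → ⌈·⌉ = 694
j=6: r + 5k = 854.879333… → ⌈·⌉ = 855
j=7: r + 6k = 1016.546 → ⌈·⌉ = 1017
j=8: r + 7k = 1178.212666… → ⌈·⌉ = 1179
j=9: r + 8k = 1339.879333… → ⌈·⌉ = 1340
j=10: r + 9k = 1501.546 → ⌈·⌉ = 1502
j=11: r + 10k = 1663.212666… → ⌈·⌉ = 1664
j=12: r + 11k = 1824.879333… → ⌈·⌉ = 1825
j=13: r + 12k = 1986.546 → ⌈·⌉ = 1987
j=14: r + 13k = 2148.212666… → ⌈·⌉ = 2149
j=15: r + 14k = 2309.879333… → ⌈·⌉ = 2310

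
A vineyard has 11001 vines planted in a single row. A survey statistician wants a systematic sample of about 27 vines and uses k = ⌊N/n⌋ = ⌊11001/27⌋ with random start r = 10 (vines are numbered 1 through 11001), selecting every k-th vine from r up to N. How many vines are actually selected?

28

k = ⌊11001/27⌋ = 407
Achieved size = ⌊(11001 − 10)/407⌋ + 1 = ⌊10991/407⌋ + 1 = 27 + 1 = 28
(last selection: 10 + 27×407 = 10999 ≤ 11001; next would be 11406 > 11001)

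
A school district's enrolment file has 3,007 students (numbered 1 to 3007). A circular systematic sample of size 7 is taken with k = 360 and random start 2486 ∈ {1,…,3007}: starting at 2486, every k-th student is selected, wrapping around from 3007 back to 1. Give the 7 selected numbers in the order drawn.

2486, 2846, 199, 559, 919, 1279, 1639

Selection 1: 2486
Selection 2: 2486 + 360 = 2846
Selection 3: 2846 + 360 = 3206 → 3206 − 3007 = 199
Selection 4: 199 + 360 = 559
Selection 5: 559 + 360 = 919
Selection 6: 919 + 360 = 1279
Selection 7: 1279 + 360 = 1639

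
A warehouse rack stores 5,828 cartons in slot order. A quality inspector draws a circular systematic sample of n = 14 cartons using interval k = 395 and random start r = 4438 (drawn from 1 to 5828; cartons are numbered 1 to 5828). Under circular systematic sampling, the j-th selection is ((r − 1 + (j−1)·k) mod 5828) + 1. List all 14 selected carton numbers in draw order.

4438, 4833, 5228, 5623, 190, 585, 980, 1375, 1770, 2165, 2560, 2955, 3350, 3745

Selection 1: 4438
Selection 2: 4438 + 395 = 4833
Selection 3: 4833 + 395 = 5228
Selection 4: 5228 + 395 = 5623
Selection 5: 5623 + 395 = 6018 → 6018 − 5828 = 190
Selection 6: 190 + 395 = 585
Selection 7: 585 + 395 = 980
Selection 8: 980 + 395 = 1375
Selection 9: 1375 + 395 = 1770
Selection 10: 1770 + 395 = 2165
Selection 11: 2165 + 395 = 2560
Selection 12: 2560 + 395 = 2955
Selection 13: 2955 + 395 = 3350
Selection 14: 3350 + 395 = 3745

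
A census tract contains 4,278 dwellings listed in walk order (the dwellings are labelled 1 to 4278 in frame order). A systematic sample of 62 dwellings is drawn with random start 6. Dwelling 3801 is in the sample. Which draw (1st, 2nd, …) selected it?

56

k = 4278/62 = 69
position = (3801 − 6)/69 + 1 = 3795/69 + 1 = 55 + 1 = 56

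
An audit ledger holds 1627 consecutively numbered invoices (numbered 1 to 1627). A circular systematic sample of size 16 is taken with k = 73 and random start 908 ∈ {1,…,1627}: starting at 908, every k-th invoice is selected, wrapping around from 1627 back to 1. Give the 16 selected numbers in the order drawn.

908, 981, 1054, 1127, 1200, 1273, 1346, 1419, 1492, 1565, 11, 84, 157, 230, 303, 376

Selection 1: 908
Selection 2: 908 + 73 = 981
Selection 3: 981 + 73 = 1054
Selection 4: 1054 + 73 = 1127
Selection 5: 1127 + 73 = 1200
Selection 6: 1200 + 73 = 1273
Selection 7: 1273 + 73 = 1346
Selection 8: 1346 + 73 = 1419
Selection 9: 1419 + 73 = 1492
Selection 10: 1492 + 73 = 1565
Selection 11: 1565 + 73 = 1638 → 1638 − 1627 = 11
Selection 12: 11 + 73 = 84
Selection 13: 84 + 73 = 157
Selection 14: 157 + 73 = 230
Selection 15: 230 + 73 = 303
Selection 16: 303 + 73 = 376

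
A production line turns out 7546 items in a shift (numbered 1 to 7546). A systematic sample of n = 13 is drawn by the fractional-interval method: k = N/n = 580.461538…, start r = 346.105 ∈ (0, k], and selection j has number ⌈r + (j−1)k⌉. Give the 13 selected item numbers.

j=1: r + 0k = 346.105 → ⌈·⌉ = 347
j=2: r + 1k = 926.566538… → ⌈·⌉ = 927
j=3: r + 2k = 1507.028076… → ⌈·⌉ = 1508
j=4: r + 3k = 2087.489615… → ⌈·⌉ = 2088
j=5: r + 4k = 2667.951153… → ⌈·⌉ = 2668
j=6: r + 5k = 3248.412692… → ⌈·⌉ = 3249
j=7: r + 6k = 3828.874230… → ⌈·⌉ = 3829
j=8: r + 7k = 4409.335769… → ⌈·⌉ = 4410
j=9: r + 8k = 4989.797307… → ⌈·⌉ = 4990
j=10: r + 9k = 5570.258846… → ⌈·⌉ = 5571
j=11: r + 10k = 6150.720384… → ⌈·⌉ = 6151
j=12: r + 11k = 6731.181923… → ⌈·⌉ = 6732
j=13: r + 12k = 7311.643461… → ⌈·⌉ = 7312

347, 927, 1508, 2088, 2668, 3249, 3829, 4410, 4990, 5571, 6151, 6732, 7312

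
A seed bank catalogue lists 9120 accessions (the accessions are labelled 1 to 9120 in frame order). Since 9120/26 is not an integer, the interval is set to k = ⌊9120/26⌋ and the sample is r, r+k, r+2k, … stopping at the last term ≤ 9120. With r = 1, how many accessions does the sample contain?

27

k = ⌊9120/26⌋ = 350
Achieved size = ⌊(9120 − 1)/350⌋ + 1 = ⌊9119/350⌋ + 1 = 26 + 1 = 27
(last selection: 1 + 26×350 = 9101 ≤ 9120; next would be 9451 > 9120)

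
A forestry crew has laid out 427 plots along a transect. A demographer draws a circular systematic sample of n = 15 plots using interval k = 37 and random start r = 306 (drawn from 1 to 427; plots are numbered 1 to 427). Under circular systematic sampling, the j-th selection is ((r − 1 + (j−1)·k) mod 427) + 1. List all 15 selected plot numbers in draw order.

Selection 1: 306
Selection 2: 306 + 37 = 343
Selection 3: 343 + 37 = 380
Selection 4: 380 + 37 = 417
Selection 5: 417 + 37 = 454 → 454 − 427 = 27
Selection 6: 27 + 37 = 64
Selection 7: 64 + 37 = 101
Selection 8: 101 + 37 = 138
Selection 9: 138 + 37 = 175
Selection 10: 175 + 37 = 212
Selection 11: 212 + 37 = 249
Selection 12: 249 + 37 = 286
Selection 13: 286 + 37 = 323
Selection 14: 323 + 37 = 360
Selection 15: 360 + 37 = 397

306, 343, 380, 417, 27, 64, 101, 138, 175, 212, 249, 286, 323, 360, 397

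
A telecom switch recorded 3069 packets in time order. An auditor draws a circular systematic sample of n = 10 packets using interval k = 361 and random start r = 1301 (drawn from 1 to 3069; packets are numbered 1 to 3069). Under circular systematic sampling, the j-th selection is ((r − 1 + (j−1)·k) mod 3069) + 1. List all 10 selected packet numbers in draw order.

1301, 1662, 2023, 2384, 2745, 37, 398, 759, 1120, 1481

Selection 1: 1301
Selection 2: 1301 + 361 = 1662
Selection 3: 1662 + 361 = 2023
Selection 4: 2023 + 361 = 2384
Selection 5: 2384 + 361 = 2745
Selection 6: 2745 + 361 = 3106 → 3106 − 3069 = 37
Selection 7: 37 + 361 = 398
Selection 8: 398 + 361 = 759
Selection 9: 759 + 361 = 1120
Selection 10: 1120 + 361 = 1481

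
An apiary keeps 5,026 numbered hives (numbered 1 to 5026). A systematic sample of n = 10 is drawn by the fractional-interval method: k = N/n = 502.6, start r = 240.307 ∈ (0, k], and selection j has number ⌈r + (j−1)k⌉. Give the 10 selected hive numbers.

j=1: r + 0k = 240.307 → ⌈·⌉ = 241
j=2: r + 1k = 742.907 → ⌈·⌉ = 743
j=3: r + 2k = 1245.507 → ⌈·⌉ = 1246
j=4: r + 3k = 1748.107 → ⌈·⌉ = 1749
j=5: r + 4k = 2250.707 → ⌈·⌉ = 2251
j=6: r + 5k = 2753.307 → ⌈·⌉ = 2754
j=7: r + 6k = 3255.907 → ⌈·⌉ = 3256
j=8: r + 7k = 3758.507 → ⌈·⌉ = 3759
j=9: r + 8k = 4261.107 → ⌈·⌉ = 4262
j=10: r + 9k = 4763.707 → ⌈·⌉ = 4764

241, 743, 1246, 1749, 2251, 2754, 3256, 3759, 4262, 4764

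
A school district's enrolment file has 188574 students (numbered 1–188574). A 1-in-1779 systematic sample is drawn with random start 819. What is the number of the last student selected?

k = 1779
106th selection = r + (106−1)·k = 819 + 105×1779 = 819 + 186795 = 187614

187614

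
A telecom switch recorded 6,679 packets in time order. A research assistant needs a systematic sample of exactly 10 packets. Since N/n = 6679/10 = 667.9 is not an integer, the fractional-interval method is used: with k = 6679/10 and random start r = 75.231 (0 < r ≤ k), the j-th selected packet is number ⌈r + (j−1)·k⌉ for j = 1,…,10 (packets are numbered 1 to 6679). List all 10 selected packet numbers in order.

76, 744, 1412, 2079, 2747, 3415, 4083, 4751, 5419, 6087

j=1: r + 0k = 75.231 → ⌈·⌉ = 76
j=2: r + 1k = 743.131 → ⌈·⌉ = 744
j=3: r + 2k = 1411.031 → ⌈·⌉ = 1412
j=4: r + 3k = 2078.931 → ⌈·⌉ = 2079
j=5: r + 4k = 2746.831 → ⌈·⌉ = 2747
j=6: r + 5k = 3414.731 → ⌈·⌉ = 3415
j=7: r + 6k = 4082.631 → ⌈·⌉ = 4083
j=8: r + 7k = 4750.531 → ⌈·⌉ = 4751
j=9: r + 8k = 5418.431 → ⌈·⌉ = 5419
j=10: r + 9k = 6086.331 → ⌈·⌉ = 6087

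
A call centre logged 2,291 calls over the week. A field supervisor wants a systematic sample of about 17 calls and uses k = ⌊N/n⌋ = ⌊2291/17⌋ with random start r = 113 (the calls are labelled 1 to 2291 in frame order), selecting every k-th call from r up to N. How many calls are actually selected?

k = ⌊2291/17⌋ = 134
Achieved size = ⌊(2291 − 113)/134⌋ + 1 = ⌊2178/134⌋ + 1 = 16 + 1 = 17
(last selection: 113 + 16×134 = 2257 ≤ 2291; next would be 2391 > 2291)

17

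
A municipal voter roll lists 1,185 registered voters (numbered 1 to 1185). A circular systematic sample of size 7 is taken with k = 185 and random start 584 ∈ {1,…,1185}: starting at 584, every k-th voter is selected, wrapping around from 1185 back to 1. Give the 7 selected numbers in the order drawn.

Selection 1: 584
Selection 2: 584 + 185 = 769
Selection 3: 769 + 185 = 954
Selection 4: 954 + 185 = 1139
Selection 5: 1139 + 185 = 1324 → 1324 − 1185 = 139
Selection 6: 139 + 185 = 324
Selection 7: 324 + 185 = 509

584, 769, 954, 1139, 139, 324, 509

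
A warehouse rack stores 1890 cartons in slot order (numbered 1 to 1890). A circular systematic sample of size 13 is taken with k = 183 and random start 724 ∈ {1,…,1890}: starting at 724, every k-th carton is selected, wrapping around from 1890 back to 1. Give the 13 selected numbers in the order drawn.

724, 907, 1090, 1273, 1456, 1639, 1822, 115, 298, 481, 664, 847, 1030

Selection 1: 724
Selection 2: 724 + 183 = 907
Selection 3: 907 + 183 = 1090
Selection 4: 1090 + 183 = 1273
Selection 5: 1273 + 183 = 1456
Selection 6: 1456 + 183 = 1639
Selection 7: 1639 + 183 = 1822
Selection 8: 1822 + 183 = 2005 → 2005 − 1890 = 115
Selection 9: 115 + 183 = 298
Selection 10: 298 + 183 = 481
Selection 11: 481 + 183 = 664
Selection 12: 664 + 183 = 847
Selection 13: 847 + 183 = 1030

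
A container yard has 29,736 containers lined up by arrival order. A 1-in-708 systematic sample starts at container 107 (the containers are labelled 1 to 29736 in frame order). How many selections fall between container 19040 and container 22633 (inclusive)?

k = 708
First selection ≥ 19040: 107 + ⌈(19040−107)/708⌉·708 = 107 + 27×708 = 19223
Last selection ≤ 22633: 107 + ⌊(22633−107)/708⌋·708 = 107 + 31×708 = 22055
Count = 31 − 27 + 1 = 5

5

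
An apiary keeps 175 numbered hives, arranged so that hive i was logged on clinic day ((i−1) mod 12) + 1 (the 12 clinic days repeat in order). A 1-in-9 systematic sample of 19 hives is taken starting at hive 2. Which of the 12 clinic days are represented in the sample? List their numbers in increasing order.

2, 5, 8, 11

Consecutive selections differ by k = 9, so their clinic day numbers differ by 9 mod 12 = 9.
gcd(9, 12) = 3, so the sample visits 12/3 = 4 distinct residues mod 12.
Start 2 is clinic day 2; the clinic days hit are 2, 5, 8, 11.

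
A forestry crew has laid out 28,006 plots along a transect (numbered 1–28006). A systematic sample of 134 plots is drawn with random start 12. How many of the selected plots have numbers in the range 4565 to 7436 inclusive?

k = 28006/134 = 209
First selection ≥ 4565: 12 + ⌈(4565−12)/209⌉·209 = 12 + 22×209 = 4610
Last selection ≤ 7436: 12 + ⌊(7436−12)/209⌋·209 = 12 + 35×209 = 7327
Count = 35 − 22 + 1 = 14

14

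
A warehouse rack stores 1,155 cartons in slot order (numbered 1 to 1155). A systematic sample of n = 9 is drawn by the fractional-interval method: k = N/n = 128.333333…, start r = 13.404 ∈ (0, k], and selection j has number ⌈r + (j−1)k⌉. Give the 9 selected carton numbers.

j=1: r + 0k = 13.404 → ⌈·⌉ = 14
j=2: r + 1k = 141.737333… → ⌈·⌉ = 142
j=3: r + 2k = 270.070666… → ⌈·⌉ = 271
j=4: r + 3k = 398.404 → ⌈·⌉ = 399
j=5: r + 4k = 526.737333… → ⌈·⌉ = 527
j=6: r + 5k = 655.070666… → ⌈·⌉ = 656
j=7: r + 6k = 783.404 → ⌈·⌉ = 784
j=8: r + 7k = 911.737333… → ⌈·⌉ = 912
j=9: r + 8k = 1040.070666… → ⌈·⌉ = 1041

14, 142, 271, 399, 527, 656, 784, 912, 1041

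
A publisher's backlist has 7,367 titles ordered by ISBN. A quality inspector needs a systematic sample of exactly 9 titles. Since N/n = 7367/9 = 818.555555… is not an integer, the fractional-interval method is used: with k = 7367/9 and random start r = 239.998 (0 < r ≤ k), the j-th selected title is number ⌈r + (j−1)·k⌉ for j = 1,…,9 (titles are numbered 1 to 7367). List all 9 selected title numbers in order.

j=1: r + 0k = 239.998 → ⌈·⌉ = 240
j=2: r + 1k = 1058.553555… → ⌈·⌉ = 1059
j=3: r + 2k = 1877.109111… → ⌈·⌉ = 1878
j=4: r + 3k = 2695.664666… → ⌈·⌉ = 2696
j=5: r + 4k = 3514.220222… → ⌈·⌉ = 3515
j=6: r + 5k = 4332.775777… → ⌈·⌉ = 4333
j=7: r + 6k = 5151.331333… → ⌈·⌉ = 5152
j=8: r + 7k = 5969.886888… → ⌈·⌉ = 5970
j=9: r + 8k = 6788.442444… → ⌈·⌉ = 6789

240, 1059, 1878, 2696, 3515, 4333, 5152, 5970, 6789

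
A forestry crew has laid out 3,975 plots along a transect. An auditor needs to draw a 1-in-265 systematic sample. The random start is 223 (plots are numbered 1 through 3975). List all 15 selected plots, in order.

223, 488, 753, 1018, 1283, 1548, 1813, 2078, 2343, 2608, 2873, 3138, 3403, 3668, 3933

plot 1: 223
plot 2: 223 + 265 = 488
plot 3: 488 + 265 = 753
plot 4: 753 + 265 = 1018
plot 5: 1018 + 265 = 1283
plot 6: 1283 + 265 = 1548
plot 7: 1548 + 265 = 1813
plot 8: 1813 + 265 = 2078
plot 9: 2078 + 265 = 2343
plot 10: 2343 + 265 = 2608
plot 11: 2608 + 265 = 2873
plot 12: 2873 + 265 = 3138
plot 13: 3138 + 265 = 3403
plot 14: 3403 + 265 = 3668
plot 15: 3668 + 265 = 3933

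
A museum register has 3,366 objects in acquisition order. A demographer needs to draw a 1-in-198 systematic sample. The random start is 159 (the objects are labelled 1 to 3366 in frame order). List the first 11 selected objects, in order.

159, 357, 555, 753, 951, 1149, 1347, 1545, 1743, 1941, 2139

object 1: 159
object 2: 159 + 198 = 357
object 3: 357 + 198 = 555
object 4: 555 + 198 = 753
object 5: 753 + 198 = 951
object 6: 951 + 198 = 1149
object 7: 1149 + 198 = 1347
object 8: 1347 + 198 = 1545
object 9: 1545 + 198 = 1743
object 10: 1743 + 198 = 1941
object 11: 1941 + 198 = 2139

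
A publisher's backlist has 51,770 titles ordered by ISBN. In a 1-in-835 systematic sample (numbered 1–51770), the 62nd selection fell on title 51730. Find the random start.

k = 835
r = 51730 − (62−1)×835 = 51730 − 50935 = 795

795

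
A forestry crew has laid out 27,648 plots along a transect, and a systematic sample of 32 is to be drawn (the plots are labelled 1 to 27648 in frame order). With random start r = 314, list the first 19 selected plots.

314, 1178, 2042, 2906, 3770, 4634, 5498, 6362, 7226, 8090, 8954, 9818, 10682, 11546, 12410, 13274, 14138, 15002, 15866

k = N/n = 27648/32 = 864
plot 1: 314
plot 2: 314 + 864 = 1178
plot 3: 1178 + 864 = 2042
plot 4: 2042 + 864 = 2906
plot 5: 2906 + 864 = 3770
plot 6: 3770 + 864 = 4634
plot 7: 4634 + 864 = 5498
plot 8: 5498 + 864 = 6362
plot 9: 6362 + 864 = 7226
plot 10: 7226 + 864 = 8090
plot 11: 8090 + 864 = 8954
plot 12: 8954 + 864 = 9818
plot 13: 9818 + 864 = 10682
plot 14: 10682 + 864 = 11546
plot 15: 11546 + 864 = 12410
plot 16: 12410 + 864 = 13274
plot 17: 13274 + 864 = 14138
plot 18: 14138 + 864 = 15002
plot 19: 15002 + 864 = 15866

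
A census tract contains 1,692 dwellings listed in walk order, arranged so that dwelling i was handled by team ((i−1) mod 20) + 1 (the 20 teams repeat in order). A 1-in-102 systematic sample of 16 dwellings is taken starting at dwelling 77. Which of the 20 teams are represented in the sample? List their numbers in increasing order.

Consecutive selections differ by k = 102, so their team numbers differ by 102 mod 20 = 2.
gcd(102, 20) = 2, so the sample visits 20/2 = 10 distinct residues mod 20.
Start 77 is team 17; the teams hit are 1, 3, 5, 7, 9, 11, 13, 15, 17, 19.

1, 3, 5, 7, 9, 11, 13, 15, 17, 19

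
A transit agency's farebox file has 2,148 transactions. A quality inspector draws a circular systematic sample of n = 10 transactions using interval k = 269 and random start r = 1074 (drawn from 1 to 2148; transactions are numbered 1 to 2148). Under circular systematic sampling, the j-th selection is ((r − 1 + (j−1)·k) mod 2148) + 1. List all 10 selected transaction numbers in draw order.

1074, 1343, 1612, 1881, 2, 271, 540, 809, 1078, 1347

Selection 1: 1074
Selection 2: 1074 + 269 = 1343
Selection 3: 1343 + 269 = 1612
Selection 4: 1612 + 269 = 1881
Selection 5: 1881 + 269 = 2150 → 2150 − 2148 = 2
Selection 6: 2 + 269 = 271
Selection 7: 271 + 269 = 540
Selection 8: 540 + 269 = 809
Selection 9: 809 + 269 = 1078
Selection 10: 1078 + 269 = 1347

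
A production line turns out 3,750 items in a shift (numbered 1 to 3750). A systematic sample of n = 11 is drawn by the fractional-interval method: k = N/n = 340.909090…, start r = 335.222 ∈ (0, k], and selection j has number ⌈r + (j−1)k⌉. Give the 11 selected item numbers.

336, 677, 1018, 1358, 1699, 2040, 2381, 2722, 3063, 3404, 3745

j=1: r + 0k = 335.222 → ⌈·⌉ = 336
j=2: r + 1k = 676.131090… → ⌈·⌉ = 677
j=3: r + 2k = 1017.040181… → ⌈·⌉ = 1018
j=4: r + 3k = 1357.949272… → ⌈·⌉ = 1358
j=5: r + 4k = 1698.858363… → ⌈·⌉ = 1699
j=6: r + 5k = 2039.767454… → ⌈·⌉ = 2040
j=7: r + 6k = 2380.676545… → ⌈·⌉ = 2381
j=8: r + 7k = 2721.585636… → ⌈·⌉ = 2722
j=9: r + 8k = 3062.494727… → ⌈·⌉ = 3063
j=10: r + 9k = 3403.403818… → ⌈·⌉ = 3404
j=11: r + 10k = 3744.312909… → ⌈·⌉ = 3745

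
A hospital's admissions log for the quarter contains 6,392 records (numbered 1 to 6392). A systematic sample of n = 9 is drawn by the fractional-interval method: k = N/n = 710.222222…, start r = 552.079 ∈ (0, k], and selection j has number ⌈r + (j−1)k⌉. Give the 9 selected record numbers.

553, 1263, 1973, 2683, 3393, 4104, 4814, 5524, 6234

j=1: r + 0k = 552.079 → ⌈·⌉ = 553
j=2: r + 1k = 1262.301222… → ⌈·⌉ = 1263
j=3: r + 2k = 1972.523444… → ⌈·⌉ = 1973
j=4: r + 3k = 2682.745666… → ⌈·⌉ = 2683
j=5: r + 4k = 3392.967888… → ⌈·⌉ = 3393
j=6: r + 5k = 4103.190111… → ⌈·⌉ = 4104
j=7: r + 6k = 4813.412333… → ⌈·⌉ = 4814
j=8: r + 7k = 5523.634555… → ⌈·⌉ = 5524
j=9: r + 8k = 6233.856777… → ⌈·⌉ = 6234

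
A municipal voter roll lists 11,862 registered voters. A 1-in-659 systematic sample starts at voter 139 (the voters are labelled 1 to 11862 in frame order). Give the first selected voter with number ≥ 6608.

k = 659
Steps past start: ⌈(6608 − 139)/659⌉ = ⌈6469/659⌉ = 10
Selected voter: 139 + 10×659 = 6729

6729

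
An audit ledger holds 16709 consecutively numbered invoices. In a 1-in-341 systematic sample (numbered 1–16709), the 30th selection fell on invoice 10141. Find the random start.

k = 341
r = 10141 − (30−1)×341 = 10141 − 9889 = 252

252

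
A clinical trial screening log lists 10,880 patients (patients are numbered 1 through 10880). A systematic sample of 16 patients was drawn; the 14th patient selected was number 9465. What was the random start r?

625

k = 10880/16 = 680
r = 9465 − (14−1)×680 = 9465 − 8840 = 625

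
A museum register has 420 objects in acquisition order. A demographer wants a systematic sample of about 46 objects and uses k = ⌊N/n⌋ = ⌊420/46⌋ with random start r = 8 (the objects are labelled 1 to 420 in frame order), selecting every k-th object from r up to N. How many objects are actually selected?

k = ⌊420/46⌋ = 9
Achieved size = ⌊(420 − 8)/9⌋ + 1 = ⌊412/9⌋ + 1 = 45 + 1 = 46
(last selection: 8 + 45×9 = 413 ≤ 420; next would be 422 > 420)

46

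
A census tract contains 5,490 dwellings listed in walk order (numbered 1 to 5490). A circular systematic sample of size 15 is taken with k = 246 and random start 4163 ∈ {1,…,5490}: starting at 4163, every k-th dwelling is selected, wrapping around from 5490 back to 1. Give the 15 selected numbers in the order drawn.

Selection 1: 4163
Selection 2: 4163 + 246 = 4409
Selection 3: 4409 + 246 = 4655
Selection 4: 4655 + 246 = 4901
Selection 5: 4901 + 246 = 5147
Selection 6: 5147 + 246 = 5393
Selection 7: 5393 + 246 = 5639 → 5639 − 5490 = 149
Selection 8: 149 + 246 = 395
Selection 9: 395 + 246 = 641
Selection 10: 641 + 246 = 887
Selection 11: 887 + 246 = 1133
Selection 12: 1133 + 246 = 1379
Selection 13: 1379 + 246 = 1625
Selection 14: 1625 + 246 = 1871
Selection 15: 1871 + 246 = 2117

4163, 4409, 4655, 4901, 5147, 5393, 149, 395, 641, 887, 1133, 1379, 1625, 1871, 2117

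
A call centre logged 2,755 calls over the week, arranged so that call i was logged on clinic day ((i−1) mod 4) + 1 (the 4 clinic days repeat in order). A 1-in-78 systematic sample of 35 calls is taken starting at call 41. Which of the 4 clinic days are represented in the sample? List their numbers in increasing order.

Consecutive selections differ by k = 78, so their clinic day numbers differ by 78 mod 4 = 2.
gcd(78, 4) = 2, so the sample visits 4/2 = 2 distinct residues mod 4.
Start 41 is clinic day 1; the clinic days hit are 1, 3.

1, 3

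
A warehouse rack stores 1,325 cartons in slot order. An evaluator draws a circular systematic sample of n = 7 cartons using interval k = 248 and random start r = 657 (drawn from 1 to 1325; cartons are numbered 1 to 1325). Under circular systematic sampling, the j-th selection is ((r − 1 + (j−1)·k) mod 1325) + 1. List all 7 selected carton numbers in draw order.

Selection 1: 657
Selection 2: 657 + 248 = 905
Selection 3: 905 + 248 = 1153
Selection 4: 1153 + 248 = 1401 → 1401 − 1325 = 76
Selection 5: 76 + 248 = 324
Selection 6: 324 + 248 = 572
Selection 7: 572 + 248 = 820

657, 905, 1153, 76, 324, 572, 820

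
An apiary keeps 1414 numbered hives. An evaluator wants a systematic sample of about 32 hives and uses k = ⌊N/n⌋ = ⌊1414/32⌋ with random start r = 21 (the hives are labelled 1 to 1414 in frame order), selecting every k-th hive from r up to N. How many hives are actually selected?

32

k = ⌊1414/32⌋ = 44
Achieved size = ⌊(1414 − 21)/44⌋ + 1 = ⌊1393/44⌋ + 1 = 31 + 1 = 32
(last selection: 21 + 31×44 = 1385 ≤ 1414; next would be 1429 > 1414)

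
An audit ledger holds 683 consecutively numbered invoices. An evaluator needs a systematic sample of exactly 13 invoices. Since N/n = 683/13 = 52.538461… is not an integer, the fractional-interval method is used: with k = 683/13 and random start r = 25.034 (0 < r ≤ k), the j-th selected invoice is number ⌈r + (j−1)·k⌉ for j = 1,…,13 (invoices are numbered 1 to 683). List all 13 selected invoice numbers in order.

j=1: r + 0k = 25.034 → ⌈·⌉ = 26
j=2: r + 1k = 77.572461… → ⌈·⌉ = 78
j=3: r + 2k = 130.110923… → ⌈·⌉ = 131
j=4: r + 3k = 182.649384… → ⌈·⌉ = 183
j=5: r + 4k = 235.187846… → ⌈·⌉ = 236
j=6: r + 5k = 287.726307… → ⌈·⌉ = 288
j=7: r + 6k = 340.264769… → ⌈·⌉ = 341
j=8: r + 7k = 392.803230… → ⌈·⌉ = 393
j=9: r + 8k = 445.341692… → ⌈·⌉ = 446
j=10: r + 9k = 497.880153… → ⌈·⌉ = 498
j=11: r + 10k = 550.418615… → ⌈·⌉ = 551
j=12: r + 11k = 602.957076… → ⌈·⌉ = 603
j=13: r + 12k = 655.495538… → ⌈·⌉ = 656

26, 78, 131, 183, 236, 288, 341, 393, 446, 498, 551, 603, 656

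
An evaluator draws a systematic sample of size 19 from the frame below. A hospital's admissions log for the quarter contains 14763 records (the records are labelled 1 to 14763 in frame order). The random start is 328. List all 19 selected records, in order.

k = N/n = 14763/19 = 777
record 1: 328
record 2: 328 + 777 = 1105
record 3: 1105 + 777 = 1882
record 4: 1882 + 777 = 2659
record 5: 2659 + 777 = 3436
record 6: 3436 + 777 = 4213
record 7: 4213 + 777 = 4990
record 8: 4990 + 777 = 5767
record 9: 5767 + 777 = 6544
record 10: 6544 + 777 = 7321
record 11: 7321 + 777 = 8098
record 12: 8098 + 777 = 8875
record 13: 8875 + 777 = 9652
record 14: 9652 + 777 = 10429
record 15: 10429 + 777 = 11206
record 16: 11206 + 777 = 11983
record 17: 11983 + 777 = 12760
record 18: 12760 + 777 = 13537
record 19: 13537 + 777 = 14314

328, 1105, 1882, 2659, 3436, 4213, 4990, 5767, 6544, 7321, 8098, 8875, 9652, 10429, 11206, 11983, 12760, 13537, 14314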